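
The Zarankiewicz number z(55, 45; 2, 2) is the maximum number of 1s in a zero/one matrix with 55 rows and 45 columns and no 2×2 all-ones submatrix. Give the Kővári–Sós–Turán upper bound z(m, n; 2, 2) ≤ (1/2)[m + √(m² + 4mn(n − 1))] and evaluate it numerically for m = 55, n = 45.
z(55, 45; 2, 2) ≤ (1/2)[55 + √(55² + 4·55·45·44)] = (1/2)[55 + √438625] = 358.6439

Kővári–Sós–Turán: let r_1, ..., r_55 be the row sums and z = Σ r_i the total number of 1s. Each pair of columns can share at most one row with both entries 1 (else a 2×2 all-ones block appears), so Σ_i C(r_i, 2) ≤ C(45, 2) = 990. By convexity Σ_i C(r_i, 2) ≥ 55·C(z/55, 2) = z(z − 55)/(2·55), giving z² − 55z − 55·45·44 ≤ 0 and hence z ≤ (1/2)[55 + √(3025 + 4·108900)] = (1/2)[55 + √438625] ≈ (1/2)(55 + 662.2877) = 358.6439.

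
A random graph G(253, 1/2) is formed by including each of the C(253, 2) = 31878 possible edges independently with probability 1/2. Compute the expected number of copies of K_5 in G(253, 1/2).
E[# K_5] = C(253, 5) · (1/2)^C(5, 2) = 8301429675 / 2^10 ≈ 8106864.916992

For each 5-subset S of vertices (there are C(253, 5) = 8301429675 such S), let X_S = 1 if S induces a K_5 (all C(5, 2) = 10 edges present). Then P(X_S = 1) = (1/2)^10 = 1/1024. By linearity of expectation, E[# K_5] = C(253, 5) · (1/2)^10 = 8301429675 / 1024 ≈ 8106864.916992.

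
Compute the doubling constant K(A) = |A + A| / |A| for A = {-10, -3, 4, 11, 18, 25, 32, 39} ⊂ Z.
K = |A + A| / |A| = 15/8

Enumerate A + A = {a + b : a, b ∈ A}. With |A| = 8, there are |A|^2 = 64 ordered sum pairs; collecting distinct values, A + A = {-20, -13, -6, 1, 8, 15, 22, 29, 36, 43, 50, 57, 64, 71, 78}, so |A + A| = 15. Thus K = 15/8. Here |A + A| = 2|A| − 1 = 15, the minimum possible — so K = 15/8 is minimal, which holds iff A is an arithmetic progression.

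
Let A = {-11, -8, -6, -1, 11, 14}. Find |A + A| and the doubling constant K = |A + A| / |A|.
K = |A + A| / |A| = 19/6

Enumerate A + A = {a + b : a, b ∈ A}. With |A| = 6, there are |A|^2 = 36 ordered sum pairs; collecting distinct values, A + A = {-22, -19, -17, -16, -14, -12, -9, -7, -2, 0, 3, 5, 6, 8, 10, 13, 22, 25, 28}, so |A + A| = 19. Thus K = 19/6. For comparison, the minimum possible |A + A| over all 6-element sets is 2·6 − 1 = 11 (so min K = 11/6), attained only by arithmetic progressions.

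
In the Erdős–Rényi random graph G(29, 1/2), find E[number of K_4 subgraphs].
E[# K_4] = C(29, 4) · (1/2)^C(4, 2) = 23751 / 2^6 = 371.109375

For each 4-subset S of vertices (there are C(29, 4) = 23751 such S), let X_S = 1 if S induces a K_4 (all C(4, 2) = 6 edges present). Then P(X_S = 1) = (1/2)^6 = 1/64. By linearity of expectation, E[# K_4] = C(29, 4) · (1/2)^6 = 23751 / 64 = 371.109375.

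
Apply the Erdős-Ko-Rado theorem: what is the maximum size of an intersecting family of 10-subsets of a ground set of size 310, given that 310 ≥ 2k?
max |F| = C(309, 9) = 62920976643980686

Erdős-Ko-Rado (1961): when n ≥ 2k, max |F| = C(n−1, k−1). The bound is attained by the star {A : i ∈ A} for any fixed i ∈ [n]. Here C(310−1, 10−1) = C(309, 9) = 62920976643980686.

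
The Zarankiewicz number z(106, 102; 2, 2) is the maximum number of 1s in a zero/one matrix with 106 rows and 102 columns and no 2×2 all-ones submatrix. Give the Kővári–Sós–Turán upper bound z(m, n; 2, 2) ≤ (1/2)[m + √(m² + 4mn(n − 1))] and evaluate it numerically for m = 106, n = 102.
z(106, 102; 2, 2) ≤ (1/2)[106 + √(106² + 4·106·102·101)] = (1/2)[106 + √4379284] = 1099.3369

Kővári–Sós–Turán: let r_1, ..., r_106 be the row sums and z = Σ r_i the total number of 1s. Each pair of columns can share at most one row with both entries 1 (else a 2×2 all-ones block appears), so Σ_i C(r_i, 2) ≤ C(102, 2) = 5151. By convexity Σ_i C(r_i, 2) ≥ 106·C(z/106, 2) = z(z − 106)/(2·106), giving z² − 106z − 106·102·101 ≤ 0 and hence z ≤ (1/2)[106 + √(11236 + 4·1092012)] = (1/2)[106 + √4379284] ≈ (1/2)(106 + 2092.6739) = 1099.3369.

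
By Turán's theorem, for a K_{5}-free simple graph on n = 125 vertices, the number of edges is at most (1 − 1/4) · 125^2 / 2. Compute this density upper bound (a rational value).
Turán density bound = (3/4) · 125^2/2 = 46875/8 ≈ 5859.375

Turán's theorem: ex(n, K_{r+1}) is achieved by the complete r-partite Turán graph T(n, r) with parts as balanced as possible, and is at most (1 − 1/r) · n^2/2. For r = 4, n = 125: the density bound is (3/4) · 15625/2 = 46875/8 ≈ 5859.375. The integer-valued extremum is e(T(125, 4)) = 5859, which is strictly less than the density bound 46875/8 since 4 ∤ 125 (the parts of T(125, 4) cannot all be equal).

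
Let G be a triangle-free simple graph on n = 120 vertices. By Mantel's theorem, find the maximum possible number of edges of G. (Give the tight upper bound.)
ex(120, K_3) = ⌊120^2/4⌋ = 3600

Mantel (1907): a triangle-free graph on n vertices has at most ⌊n^2/4⌋ edges, with equality for the complete bipartite graph K_{⌊n/2⌋, ⌈n/2⌉}. For n = 120: ⌊120^2/4⌋ = ⌊14400/4⌋ = 3600. The extremal graph is K_{60, 60}, which has 60·60 = 3600 edges.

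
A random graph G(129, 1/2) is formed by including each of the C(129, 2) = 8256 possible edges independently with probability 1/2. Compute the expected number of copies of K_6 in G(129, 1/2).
E[# K_6] = C(129, 6) · (1/2)^C(6, 2) = 5688177600 / 2^15 = 88877775/512 ≈ 173589.404297

For each 6-subset S of vertices (there are C(129, 6) = 5688177600 such S), let X_S = 1 if S induces a K_6 (all C(6, 2) = 15 edges present). Then P(X_S = 1) = (1/2)^15 = 1/32768. By linearity of expectation, E[# K_6] = C(129, 6) · (1/2)^15 = 5688177600 / 32768 = 88877775/512 ≈ 173589.404297.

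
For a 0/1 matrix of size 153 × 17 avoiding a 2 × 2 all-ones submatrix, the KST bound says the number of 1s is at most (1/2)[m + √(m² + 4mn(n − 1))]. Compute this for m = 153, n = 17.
z(153, 17; 2, 2) ≤ (1/2)[153 + √(153² + 4·153·17·16)] = (1/2)[153 + √189873] = 294.3721

Kővári–Sós–Turán: let r_1, ..., r_153 be the row sums and z = Σ r_i the total number of 1s. Each pair of columns can share at most one row with both entries 1 (else a 2×2 all-ones block appears), so Σ_i C(r_i, 2) ≤ C(17, 2) = 136. By convexity Σ_i C(r_i, 2) ≥ 153·C(z/153, 2) = z(z − 153)/(2·153), giving z² − 153z − 153·17·16 ≤ 0 and hence z ≤ (1/2)[153 + √(23409 + 4·41616)] = (1/2)[153 + √189873] ≈ (1/2)(153 + 435.7442) = 294.3721.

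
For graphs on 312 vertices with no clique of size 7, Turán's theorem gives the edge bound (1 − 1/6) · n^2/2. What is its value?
Turán density bound = (5/6) · 312^2/2 = 40560

Turán's theorem: ex(n, K_{r+1}) is achieved by the complete r-partite Turán graph T(n, r) with parts as balanced as possible, and is at most (1 − 1/r) · n^2/2. For r = 6, n = 312: the density bound is (5/6) · 97344/2 = 40560. Since 6 ∣ 312, the Turán graph T(312, 6) has parts of equal size 52, and its edge count e(T(312, 6)) = 40560 attains the density bound exactly.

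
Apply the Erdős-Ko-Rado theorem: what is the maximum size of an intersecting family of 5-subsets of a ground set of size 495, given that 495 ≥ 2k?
max |F| = C(494, 4) = 2451372001

Erdős-Ko-Rado (1961): when n ≥ 2k, max |F| = C(n−1, k−1). The bound is attained by the star {A : i ∈ A} for any fixed i ∈ [n]. Here C(495−1, 5−1) = C(494, 4) = 2451372001.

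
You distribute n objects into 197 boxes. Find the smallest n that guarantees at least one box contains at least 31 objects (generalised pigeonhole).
n = (31 − 1)·197 + 1 = 5911

By the generalised pigeonhole principle, to guarantee some box contains ≥ r objects we need more than (r − 1) · k objects total. Threshold: n = (r − 1) · k + 1. With r = 31 and k = 197: n = 30 · 197 + 1 = 5910 + 1 = 5911. For n = 5910 = 30 · 197, we can put exactly 30 objects in every box, avoiding 31 in any single one — so 5911 is tight.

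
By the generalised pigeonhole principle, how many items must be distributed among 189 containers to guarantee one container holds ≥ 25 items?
n = (25 − 1)·189 + 1 = 4537

By the generalised pigeonhole principle, to guarantee some box contains ≥ r objects we need more than (r − 1) · k objects total. Threshold: n = (r − 1) · k + 1. With r = 25 and k = 189: n = 24 · 189 + 1 = 4536 + 1 = 4537. For n = 4536 = 24 · 189, we can put exactly 24 objects in every box, avoiding 25 in any single one — so 4537 is tight.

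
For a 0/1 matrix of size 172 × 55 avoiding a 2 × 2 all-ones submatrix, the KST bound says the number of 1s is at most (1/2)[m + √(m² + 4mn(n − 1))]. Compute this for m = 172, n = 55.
z(172, 55; 2, 2) ≤ (1/2)[172 + √(172² + 4·172·55·54)] = (1/2)[172 + √2072944] = 805.8861

Kővári–Sós–Turán: let r_1, ..., r_172 be the row sums and z = Σ r_i the total number of 1s. Each pair of columns can share at most one row with both entries 1 (else a 2×2 all-ones block appears), so Σ_i C(r_i, 2) ≤ C(55, 2) = 1485. By convexity Σ_i C(r_i, 2) ≥ 172·C(z/172, 2) = z(z − 172)/(2·172), giving z² − 172z − 172·55·54 ≤ 0 and hence z ≤ (1/2)[172 + √(29584 + 4·510840)] = (1/2)[172 + √2072944] ≈ (1/2)(172 + 1439.7722) = 805.8861.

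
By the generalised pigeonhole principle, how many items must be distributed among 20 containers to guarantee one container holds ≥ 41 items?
n = (41 − 1)·20 + 1 = 801

By the generalised pigeonhole principle, to guarantee some box contains ≥ r objects we need more than (r − 1) · k objects total. Threshold: n = (r − 1) · k + 1. With r = 41 and k = 20: n = 40 · 20 + 1 = 800 + 1 = 801. For n = 800 = 40 · 20, we can put exactly 40 objects in every box, avoiding 41 in any single one — so 801 is tight.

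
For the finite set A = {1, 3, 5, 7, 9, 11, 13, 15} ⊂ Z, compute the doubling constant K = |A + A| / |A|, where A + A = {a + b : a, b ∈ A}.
K = |A + A| / |A| = 15/8

Enumerate A + A = {a + b : a, b ∈ A}. With |A| = 8, there are |A|^2 = 64 ordered sum pairs; collecting distinct values, A + A = {2, 4, 6, 8, 10, 12, 14, 16, 18, 20, 22, 24, 26, 28, 30}, so |A + A| = 15. Thus K = 15/8. Here |A + A| = 2|A| − 1 = 15, the minimum possible — so K = 15/8 is minimal, which holds iff A is an arithmetic progression.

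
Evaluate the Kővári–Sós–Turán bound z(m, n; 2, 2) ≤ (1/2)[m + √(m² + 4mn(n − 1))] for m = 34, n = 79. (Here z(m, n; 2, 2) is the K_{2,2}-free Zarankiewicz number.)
z(34, 79; 2, 2) ≤ (1/2)[34 + √(34² + 4·34·79·78)] = (1/2)[34 + √839188] = 475.036

Kővári–Sós–Turán: let r_1, ..., r_34 be the row sums and z = Σ r_i the total number of 1s. Each pair of columns can share at most one row with both entries 1 (else a 2×2 all-ones block appears), so Σ_i C(r_i, 2) ≤ C(79, 2) = 3081. By convexity Σ_i C(r_i, 2) ≥ 34·C(z/34, 2) = z(z − 34)/(2·34), giving z² − 34z − 34·79·78 ≤ 0 and hence z ≤ (1/2)[34 + √(1156 + 4·209508)] = (1/2)[34 + √839188] ≈ (1/2)(34 + 916.072) = 475.036.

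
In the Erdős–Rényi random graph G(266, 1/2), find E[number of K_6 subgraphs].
E[# K_6] = C(266, 6) · (1/2)^C(6, 2) = 464832503058 / 2^15 = 232416251529/16384 ≈ 14185562.227112

For each 6-subset S of vertices (there are C(266, 6) = 464832503058 such S), let X_S = 1 if S induces a K_6 (all C(6, 2) = 15 edges present). Then P(X_S = 1) = (1/2)^15 = 1/32768. By linearity of expectation, E[# K_6] = C(266, 6) · (1/2)^15 = 464832503058 / 32768 = 232416251529/16384 ≈ 14185562.227112.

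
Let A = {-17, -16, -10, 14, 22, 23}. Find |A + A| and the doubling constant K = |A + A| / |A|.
K = |A + A| / |A| = 20/6 = 10/3

Enumerate A + A = {a + b : a, b ∈ A}. With |A| = 6, there are |A|^2 = 36 ordered sum pairs; collecting distinct values, A + A = {-34, -33, -32, -27, -26, -20, -3, -2, 4, 5, 6, 7, 12, 13, 28, 36, 37, 44, 45, 46}, so |A + A| = 20. Thus K = 20/6 = 10/3. For comparison, the minimum possible |A + A| over all 6-element sets is 2·6 − 1 = 11 (so min K = 11/6), attained only by arithmetic progressions.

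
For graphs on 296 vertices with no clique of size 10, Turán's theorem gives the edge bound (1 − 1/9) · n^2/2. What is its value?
Turán density bound = (8/9) · 296^2/2 = 350464/9 ≈ 38940.4444

Turán's theorem: ex(n, K_{r+1}) is achieved by the complete r-partite Turán graph T(n, r) with parts as balanced as possible, and is at most (1 − 1/r) · n^2/2. For r = 9, n = 296: the density bound is (8/9) · 87616/2 = 350464/9 ≈ 38940.4444. The integer-valued extremum is e(T(296, 9)) = 38940, which is strictly less than the density bound 350464/9 since 9 ∤ 296 (the parts of T(296, 9) cannot all be equal).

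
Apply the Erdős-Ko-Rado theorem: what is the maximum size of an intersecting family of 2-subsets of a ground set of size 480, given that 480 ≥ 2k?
max |F| = C(479, 1) = 479

Erdős-Ko-Rado (1961): when n ≥ 2k, max |F| = C(n−1, k−1). The bound is attained by the star {A : i ∈ A} for any fixed i ∈ [n]. Here C(480−1, 2−1) = C(479, 1) = 479.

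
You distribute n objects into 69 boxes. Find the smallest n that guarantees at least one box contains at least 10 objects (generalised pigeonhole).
n = (10 − 1)·69 + 1 = 622

By the generalised pigeonhole principle, to guarantee some box contains ≥ r objects we need more than (r − 1) · k objects total. Threshold: n = (r − 1) · k + 1. With r = 10 and k = 69: n = 9 · 69 + 1 = 621 + 1 = 622. For n = 621 = 9 · 69, we can put exactly 9 objects in every box, avoiding 10 in any single one — so 622 is tight.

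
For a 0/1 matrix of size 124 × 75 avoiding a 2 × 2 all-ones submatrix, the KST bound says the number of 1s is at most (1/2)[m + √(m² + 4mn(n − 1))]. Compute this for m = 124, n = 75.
z(124, 75; 2, 2) ≤ (1/2)[124 + √(124² + 4·124·75·74)] = (1/2)[124 + √2768176] = 893.8918

Kővári–Sós–Turán: let r_1, ..., r_124 be the row sums and z = Σ r_i the total number of 1s. Each pair of columns can share at most one row with both entries 1 (else a 2×2 all-ones block appears), so Σ_i C(r_i, 2) ≤ C(75, 2) = 2775. By convexity Σ_i C(r_i, 2) ≥ 124·C(z/124, 2) = z(z − 124)/(2·124), giving z² − 124z − 124·75·74 ≤ 0 and hence z ≤ (1/2)[124 + √(15376 + 4·688200)] = (1/2)[124 + √2768176] ≈ (1/2)(124 + 1663.7836) = 893.8918.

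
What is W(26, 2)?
W(26, 2) = 26 + 1 = 27

A 2-term AP is any pair of integers, so a monochromatic 2-AP exists iff some colour is used at least twice. With 26 colours, the colouring i ↦ i on {1, ..., 26} uses each colour once, avoiding any monochromatic pair, so W(26, 2) > 26. For {1, ..., 27}, pigeonhole forces two integers of the same colour, which form a monochromatic 2-AP. Hence W(26, 2) = 27.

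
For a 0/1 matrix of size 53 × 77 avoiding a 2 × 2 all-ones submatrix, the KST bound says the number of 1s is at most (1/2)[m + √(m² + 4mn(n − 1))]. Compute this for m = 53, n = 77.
z(53, 77; 2, 2) ≤ (1/2)[53 + √(53² + 4·53·77·76)] = (1/2)[53 + √1243433] = 584.0466

Kővári–Sós–Turán: let r_1, ..., r_53 be the row sums and z = Σ r_i the total number of 1s. Each pair of columns can share at most one row with both entries 1 (else a 2×2 all-ones block appears), so Σ_i C(r_i, 2) ≤ C(77, 2) = 2926. By convexity Σ_i C(r_i, 2) ≥ 53·C(z/53, 2) = z(z − 53)/(2·53), giving z² − 53z − 53·77·76 ≤ 0 and hence z ≤ (1/2)[53 + √(2809 + 4·310156)] = (1/2)[53 + √1243433] ≈ (1/2)(53 + 1115.0933) = 584.0466.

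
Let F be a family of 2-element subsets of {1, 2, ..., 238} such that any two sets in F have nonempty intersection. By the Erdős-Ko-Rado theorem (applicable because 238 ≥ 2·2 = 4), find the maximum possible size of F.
max |F| = C(237, 1) = 237

Erdős-Ko-Rado (1961): when n ≥ 2k, max |F| = C(n−1, k−1). The bound is attained by the star {A : i ∈ A} for any fixed i ∈ [n]. Here C(238−1, 2−1) = C(237, 1) = 237.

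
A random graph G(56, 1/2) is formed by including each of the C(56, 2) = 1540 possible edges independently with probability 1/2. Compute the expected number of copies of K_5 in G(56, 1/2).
E[# K_5] = C(56, 5) · (1/2)^C(5, 2) = 3819816 / 2^10 = 477477/128 = 3730.2890625

For each 5-subset S of vertices (there are C(56, 5) = 3819816 such S), let X_S = 1 if S induces a K_5 (all C(5, 2) = 10 edges present). Then P(X_S = 1) = (1/2)^10 = 1/1024. By linearity of expectation, E[# K_5] = C(56, 5) · (1/2)^10 = 3819816 / 1024 = 477477/128 = 3730.2890625.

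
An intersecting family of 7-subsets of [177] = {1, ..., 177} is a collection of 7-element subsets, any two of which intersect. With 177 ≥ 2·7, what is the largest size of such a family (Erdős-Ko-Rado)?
max |F| = C(176, 6) = 37873734360

The Erdős-Ko-Rado theorem states: for n ≥ 2k, an intersecting family of k-subsets of an n-element set has size at most C(n − 1, k − 1), with equality for 'star' families {A ⊆ [n] : |A| = k, i ∈ A} (fix an element i). For n = 177, k = 7: C(176, 6) = 37873734360.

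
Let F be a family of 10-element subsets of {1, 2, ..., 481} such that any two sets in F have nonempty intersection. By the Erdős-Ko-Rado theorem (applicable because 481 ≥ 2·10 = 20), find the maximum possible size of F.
max |F| = C(480, 9) = 3456543581049653600

The Erdős-Ko-Rado theorem states: for n ≥ 2k, an intersecting family of k-subsets of an n-element set has size at most C(n − 1, k − 1), with equality for 'star' families {A ⊆ [n] : |A| = k, i ∈ A} (fix an element i). For n = 481, k = 10: C(480, 9) = 3456543581049653600.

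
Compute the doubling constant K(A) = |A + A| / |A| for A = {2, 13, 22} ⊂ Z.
K = |A + A| / |A| = 6/3 = 2

Enumerate A + A = {a + b : a, b ∈ A}. With |A| = 3, there are |A|^2 = 9 ordered sum pairs; collecting distinct values, A + A = {4, 15, 24, 26, 35, 44}, so |A + A| = 6. Thus K = 6/3 = 2. For comparison, the minimum possible |A + A| over all 3-element sets is 2·3 − 1 = 5 (so min K = 5/3), attained only by arithmetic progressions.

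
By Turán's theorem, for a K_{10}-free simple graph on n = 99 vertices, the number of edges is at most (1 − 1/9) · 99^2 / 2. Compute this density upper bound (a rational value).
Turán density bound = (8/9) · 99^2/2 = 4356

Turán's theorem: ex(n, K_{r+1}) is achieved by the complete r-partite Turán graph T(n, r) with parts as balanced as possible, and is at most (1 − 1/r) · n^2/2. For r = 9, n = 99: the density bound is (8/9) · 9801/2 = 4356. Since 9 ∣ 99, the Turán graph T(99, 9) has parts of equal size 11, and its edge count e(T(99, 9)) = 4356 attains the density bound exactly.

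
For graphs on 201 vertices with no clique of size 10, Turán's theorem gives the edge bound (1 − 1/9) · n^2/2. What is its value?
Turán density bound = (8/9) · 201^2/2 = 17956

Turán's theorem: ex(n, K_{r+1}) is achieved by the complete r-partite Turán graph T(n, r) with parts as balanced as possible, and is at most (1 − 1/r) · n^2/2. For r = 9, n = 201: the density bound is (8/9) · 40401/2 = 17956. The integer-valued extremum is e(T(201, 9)) = 17955, which is strictly less than the density bound 17956 since 9 ∤ 201 (the parts of T(201, 9) cannot all be equal).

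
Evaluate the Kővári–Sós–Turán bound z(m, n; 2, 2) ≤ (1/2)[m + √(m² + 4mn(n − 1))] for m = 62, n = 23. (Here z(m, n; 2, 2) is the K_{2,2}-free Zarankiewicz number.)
z(62, 23; 2, 2) ≤ (1/2)[62 + √(62² + 4·62·23·22)] = (1/2)[62 + √129332] = 210.8138

Kővári–Sós–Turán: let r_1, ..., r_62 be the row sums and z = Σ r_i the total number of 1s. Each pair of columns can share at most one row with both entries 1 (else a 2×2 all-ones block appears), so Σ_i C(r_i, 2) ≤ C(23, 2) = 253. By convexity Σ_i C(r_i, 2) ≥ 62·C(z/62, 2) = z(z − 62)/(2·62), giving z² − 62z − 62·23·22 ≤ 0 and hence z ≤ (1/2)[62 + √(3844 + 4·31372)] = (1/2)[62 + √129332] ≈ (1/2)(62 + 359.6276) = 210.8138.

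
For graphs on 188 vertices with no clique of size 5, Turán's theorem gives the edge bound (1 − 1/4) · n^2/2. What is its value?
Turán density bound = (3/4) · 188^2/2 = 13254

Turán's theorem: ex(n, K_{r+1}) is achieved by the complete r-partite Turán graph T(n, r) with parts as balanced as possible, and is at most (1 − 1/r) · n^2/2. For r = 4, n = 188: the density bound is (3/4) · 35344/2 = 13254. Since 4 ∣ 188, the Turán graph T(188, 4) has parts of equal size 47, and its edge count e(T(188, 4)) = 13254 attains the density bound exactly.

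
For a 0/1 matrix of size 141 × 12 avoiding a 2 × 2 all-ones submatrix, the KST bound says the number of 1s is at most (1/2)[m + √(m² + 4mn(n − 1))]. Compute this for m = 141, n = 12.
z(141, 12; 2, 2) ≤ (1/2)[141 + √(141² + 4·141·12·11)] = (1/2)[141 + √94329] = 224.0651

Kővári–Sós–Turán: let r_1, ..., r_141 be the row sums and z = Σ r_i the total number of 1s. Each pair of columns can share at most one row with both entries 1 (else a 2×2 all-ones block appears), so Σ_i C(r_i, 2) ≤ C(12, 2) = 66. By convexity Σ_i C(r_i, 2) ≥ 141·C(z/141, 2) = z(z − 141)/(2·141), giving z² − 141z − 141·12·11 ≤ 0 and hence z ≤ (1/2)[141 + √(19881 + 4·18612)] = (1/2)[141 + √94329] ≈ (1/2)(141 + 307.1303) = 224.0651.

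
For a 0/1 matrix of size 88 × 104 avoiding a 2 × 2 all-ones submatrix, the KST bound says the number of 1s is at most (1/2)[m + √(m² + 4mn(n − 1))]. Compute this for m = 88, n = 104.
z(88, 104; 2, 2) ≤ (1/2)[88 + √(88² + 4·88·104·103)] = (1/2)[88 + √3778368] = 1015.9012

Kővári–Sós–Turán: let r_1, ..., r_88 be the row sums and z = Σ r_i the total number of 1s. Each pair of columns can share at most one row with both entries 1 (else a 2×2 all-ones block appears), so Σ_i C(r_i, 2) ≤ C(104, 2) = 5356. By convexity Σ_i C(r_i, 2) ≥ 88·C(z/88, 2) = z(z − 88)/(2·88), giving z² − 88z − 88·104·103 ≤ 0 and hence z ≤ (1/2)[88 + √(7744 + 4·942656)] = (1/2)[88 + √3778368] ≈ (1/2)(88 + 1943.8025) = 1015.9012.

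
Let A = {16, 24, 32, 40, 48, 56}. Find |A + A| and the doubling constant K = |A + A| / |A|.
K = |A + A| / |A| = 11/6

Enumerate A + A = {a + b : a, b ∈ A}. With |A| = 6, there are |A|^2 = 36 ordered sum pairs; collecting distinct values, A + A = {32, 40, 48, 56, 64, 72, 80, 88, 96, 104, 112}, so |A + A| = 11. Thus K = 11/6. Here |A + A| = 2|A| − 1 = 11, the minimum possible — so K = 11/6 is minimal, which holds iff A is an arithmetic progression.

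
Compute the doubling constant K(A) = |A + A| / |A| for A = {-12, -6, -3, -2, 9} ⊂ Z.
K = |A + A| / |A| = 15/5 = 3

Enumerate A + A = {a + b : a, b ∈ A}. With |A| = 5, there are |A|^2 = 25 ordered sum pairs; collecting distinct values, A + A = {-24, -18, -15, -14, -12, -9, -8, -6, -5, -4, -3, 3, 6, 7, 18}, so |A + A| = 15. Thus K = 15/5 = 3. For comparison, the minimum possible |A + A| over all 5-element sets is 2·5 − 1 = 9 (so min K = 9/5), attained only by arithmetic progressions.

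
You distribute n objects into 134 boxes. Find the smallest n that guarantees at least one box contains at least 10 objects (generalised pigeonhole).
n = (10 − 1)·134 + 1 = 1207

By the generalised pigeonhole principle, to guarantee some box contains ≥ r objects we need more than (r − 1) · k objects total. Threshold: n = (r − 1) · k + 1. With r = 10 and k = 134: n = 9 · 134 + 1 = 1206 + 1 = 1207. For n = 1206 = 9 · 134, we can put exactly 9 objects in every box, avoiding 10 in any single one — so 1207 is tight.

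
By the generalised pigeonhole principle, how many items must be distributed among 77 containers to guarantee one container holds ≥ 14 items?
n = (14 − 1)·77 + 1 = 1002

By the generalised pigeonhole principle, to guarantee some box contains ≥ r objects we need more than (r − 1) · k objects total. Threshold: n = (r − 1) · k + 1. With r = 14 and k = 77: n = 13 · 77 + 1 = 1001 + 1 = 1002. For n = 1001 = 13 · 77, we can put exactly 13 objects in every box, avoiding 14 in any single one — so 1002 is tight.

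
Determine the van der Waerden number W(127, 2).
W(127, 2) = 127 + 1 = 128

A 2-term AP is any pair of integers, so a monochromatic 2-AP exists iff some colour is used at least twice. With 127 colours, the colouring i ↦ i on {1, ..., 127} uses each colour once, avoiding any monochromatic pair, so W(127, 2) > 127. For {1, ..., 128}, pigeonhole forces two integers of the same colour, which form a monochromatic 2-AP. Hence W(127, 2) = 128.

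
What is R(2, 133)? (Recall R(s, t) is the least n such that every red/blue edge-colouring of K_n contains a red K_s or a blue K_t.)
R(2, 133) = 133

R(2, k) = k for all k ≥ 2: in a 2-colouring of K_k, either some edge is red (a red K_2) or all edges are blue (a blue K_k). And K_{132} coloured all-blue has no blue K_133, so R(2, 133) > 132. Hence R(2, 133) = 133.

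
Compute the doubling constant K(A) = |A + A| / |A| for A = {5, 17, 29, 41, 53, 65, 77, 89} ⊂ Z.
K = |A + A| / |A| = 15/8

Enumerate A + A = {a + b : a, b ∈ A}. With |A| = 8, there are |A|^2 = 64 ordered sum pairs; collecting distinct values, A + A = {10, 22, 34, 46, 58, 70, 82, 94, 106, 118, 130, 142, 154, 166, 178}, so |A + A| = 15. Thus K = 15/8. Here |A + A| = 2|A| − 1 = 15, the minimum possible — so K = 15/8 is minimal, which holds iff A is an arithmetic progression.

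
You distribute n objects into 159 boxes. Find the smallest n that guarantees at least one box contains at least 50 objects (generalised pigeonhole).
n = (50 − 1)·159 + 1 = 7792

By the generalised pigeonhole principle, to guarantee some box contains ≥ r objects we need more than (r − 1) · k objects total. Threshold: n = (r − 1) · k + 1. With r = 50 and k = 159: n = 49 · 159 + 1 = 7791 + 1 = 7792. For n = 7791 = 49 · 159, we can put exactly 49 objects in every box, avoiding 50 in any single one — so 7792 is tight.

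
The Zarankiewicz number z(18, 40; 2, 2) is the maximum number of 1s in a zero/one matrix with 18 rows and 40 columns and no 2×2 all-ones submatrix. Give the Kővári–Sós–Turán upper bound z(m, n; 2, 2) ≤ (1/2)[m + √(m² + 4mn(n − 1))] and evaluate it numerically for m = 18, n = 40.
z(18, 40; 2, 2) ≤ (1/2)[18 + √(18² + 4·18·40·39)] = (1/2)[18 + √112644] = 176.8124

Kővári–Sós–Turán: let r_1, ..., r_18 be the row sums and z = Σ r_i the total number of 1s. Each pair of columns can share at most one row with both entries 1 (else a 2×2 all-ones block appears), so Σ_i C(r_i, 2) ≤ C(40, 2) = 780. By convexity Σ_i C(r_i, 2) ≥ 18·C(z/18, 2) = z(z − 18)/(2·18), giving z² − 18z − 18·40·39 ≤ 0 and hence z ≤ (1/2)[18 + √(324 + 4·28080)] = (1/2)[18 + √112644] ≈ (1/2)(18 + 335.6248) = 176.8124.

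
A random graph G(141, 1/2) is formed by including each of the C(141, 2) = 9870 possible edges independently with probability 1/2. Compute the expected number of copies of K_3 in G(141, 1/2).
E[# K_3] = C(141, 3) · (1/2)^C(3, 2) = 457310 / 2^3 = 228655/4 = 57163.75

For each 3-subset S of vertices (there are C(141, 3) = 457310 such S), let X_S = 1 if S induces a K_3 (all C(3, 2) = 3 edges present). Then P(X_S = 1) = (1/2)^3 = 1/8. By linearity of expectation, E[# K_3] = C(141, 3) · (1/2)^3 = 457310 / 8 = 228655/4 = 57163.75.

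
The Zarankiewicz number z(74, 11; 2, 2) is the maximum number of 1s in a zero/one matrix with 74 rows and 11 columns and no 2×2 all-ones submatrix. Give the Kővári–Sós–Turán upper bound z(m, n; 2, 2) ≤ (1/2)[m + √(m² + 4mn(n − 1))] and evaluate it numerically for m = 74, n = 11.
z(74, 11; 2, 2) ≤ (1/2)[74 + √(74² + 4·74·11·10)] = (1/2)[74 + √38036] = 134.5141

Kővári–Sós–Turán: let r_1, ..., r_74 be the row sums and z = Σ r_i the total number of 1s. Each pair of columns can share at most one row with both entries 1 (else a 2×2 all-ones block appears), so Σ_i C(r_i, 2) ≤ C(11, 2) = 55. By convexity Σ_i C(r_i, 2) ≥ 74·C(z/74, 2) = z(z − 74)/(2·74), giving z² − 74z − 74·11·10 ≤ 0 and hence z ≤ (1/2)[74 + √(5476 + 4·8140)] = (1/2)[74 + √38036] ≈ (1/2)(74 + 195.0282) = 134.5141.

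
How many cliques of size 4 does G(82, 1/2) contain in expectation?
E[# K_4] = C(82, 4) · (1/2)^C(4, 2) = 1749060 / 2^6 = 437265/16 = 27329.0625

For each 4-subset S of vertices (there are C(82, 4) = 1749060 such S), let X_S = 1 if S induces a K_4 (all C(4, 2) = 6 edges present). Then P(X_S = 1) = (1/2)^6 = 1/64. By linearity of expectation, E[# K_4] = C(82, 4) · (1/2)^6 = 1749060 / 64 = 437265/16 = 27329.0625.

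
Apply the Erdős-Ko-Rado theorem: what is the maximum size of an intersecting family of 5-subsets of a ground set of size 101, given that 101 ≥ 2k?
max |F| = C(100, 4) = 3921225

The Erdős-Ko-Rado theorem states: for n ≥ 2k, an intersecting family of k-subsets of an n-element set has size at most C(n − 1, k − 1), with equality for 'star' families {A ⊆ [n] : |A| = k, i ∈ A} (fix an element i). For n = 101, k = 5: C(100, 4) = 3921225.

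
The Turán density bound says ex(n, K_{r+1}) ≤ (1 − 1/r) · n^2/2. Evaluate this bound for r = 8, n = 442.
Turán density bound = (7/8) · 442^2/2 = 341887/4 ≈ 85471.75

Turán's theorem: ex(n, K_{r+1}) is achieved by the complete r-partite Turán graph T(n, r) with parts as balanced as possible, and is at most (1 − 1/r) · n^2/2. For r = 8, n = 442: the density bound is (7/8) · 195364/2 = 341887/4 ≈ 85471.75. The integer-valued extremum is e(T(442, 8)) = 85471, which is strictly less than the density bound 341887/4 since 8 ∤ 442 (the parts of T(442, 8) cannot all be equal).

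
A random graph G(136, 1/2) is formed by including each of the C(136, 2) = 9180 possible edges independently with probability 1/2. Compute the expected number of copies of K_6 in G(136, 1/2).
E[# K_6] = C(136, 6) · (1/2)^C(6, 2) = 7858539612 / 2^15 = 1964634903/8192 ≈ 239823.596558

For each 6-subset S of vertices (there are C(136, 6) = 7858539612 such S), let X_S = 1 if S induces a K_6 (all C(6, 2) = 15 edges present). Then P(X_S = 1) = (1/2)^15 = 1/32768. By linearity of expectation, E[# K_6] = C(136, 6) · (1/2)^15 = 7858539612 / 32768 = 1964634903/8192 ≈ 239823.596558.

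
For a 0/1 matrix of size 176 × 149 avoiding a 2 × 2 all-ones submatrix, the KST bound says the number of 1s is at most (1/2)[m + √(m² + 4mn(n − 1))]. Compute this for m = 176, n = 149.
z(176, 149; 2, 2) ≤ (1/2)[176 + √(176² + 4·176·149·148)] = (1/2)[176 + √15555584] = 2060.0284

Kővári–Sós–Turán: let r_1, ..., r_176 be the row sums and z = Σ r_i the total number of 1s. Each pair of columns can share at most one row with both entries 1 (else a 2×2 all-ones block appears), so Σ_i C(r_i, 2) ≤ C(149, 2) = 11026. By convexity Σ_i C(r_i, 2) ≥ 176·C(z/176, 2) = z(z − 176)/(2·176), giving z² − 176z − 176·149·148 ≤ 0 and hence z ≤ (1/2)[176 + √(30976 + 4·3881152)] = (1/2)[176 + √15555584] ≈ (1/2)(176 + 3944.0568) = 2060.0284.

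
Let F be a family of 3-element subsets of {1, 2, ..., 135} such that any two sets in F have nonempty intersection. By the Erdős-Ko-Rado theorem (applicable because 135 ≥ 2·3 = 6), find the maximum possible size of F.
max |F| = C(134, 2) = 8911

The Erdős-Ko-Rado theorem states: for n ≥ 2k, an intersecting family of k-subsets of an n-element set has size at most C(n − 1, k − 1), with equality for 'star' families {A ⊆ [n] : |A| = k, i ∈ A} (fix an element i). For n = 135, k = 3: C(134, 2) = 8911.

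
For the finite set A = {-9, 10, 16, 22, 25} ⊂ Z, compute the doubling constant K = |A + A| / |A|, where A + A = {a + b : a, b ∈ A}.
K = |A + A| / |A| = 14/5

Enumerate A + A = {a + b : a, b ∈ A}. With |A| = 5, there are |A|^2 = 25 ordered sum pairs; collecting distinct values, A + A = {-18, 1, 7, 13, 16, 20, 26, 32, 35, 38, 41, 44, 47, 50}, so |A + A| = 14. Thus K = 14/5. For comparison, the minimum possible |A + A| over all 5-element sets is 2·5 − 1 = 9 (so min K = 9/5), attained only by arithmetic progressions.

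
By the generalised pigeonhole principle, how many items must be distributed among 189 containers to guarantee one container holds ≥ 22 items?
n = (22 − 1)·189 + 1 = 3970

By the generalised pigeonhole principle, to guarantee some box contains ≥ r objects we need more than (r − 1) · k objects total. Threshold: n = (r − 1) · k + 1. With r = 22 and k = 189: n = 21 · 189 + 1 = 3969 + 1 = 3970. For n = 3969 = 21 · 189, we can put exactly 21 objects in every box, avoiding 22 in any single one — so 3970 is tight.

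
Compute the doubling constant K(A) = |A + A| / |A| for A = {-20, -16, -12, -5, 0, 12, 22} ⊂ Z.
K = |A + A| / |A| = 26/7

Enumerate A + A = {a + b : a, b ∈ A}. With |A| = 7, there are |A|^2 = 49 ordered sum pairs; collecting distinct values, A + A = {-40, -36, -32, -28, -25, -24, -21, -20, -17, -16, -12, -10, -8, -5, -4, 0, 2, 6, 7, 10, 12, 17, 22, 24, 34, 44}, so |A + A| = 26. Thus K = 26/7. For comparison, the minimum possible |A + A| over all 7-element sets is 2·7 − 1 = 13 (so min K = 13/7), attained only by arithmetic progressions.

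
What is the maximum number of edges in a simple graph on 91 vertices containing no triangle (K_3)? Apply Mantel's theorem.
ex(91, K_3) = ⌊91^2/4⌋ = 2070

Mantel (1907): a triangle-free graph on n vertices has at most ⌊n^2/4⌋ edges, with equality for the complete bipartite graph K_{⌊n/2⌋, ⌈n/2⌉}. For n = 91: ⌊91^2/4⌋ = ⌊8281/4⌋ = 2070. The extremal graph is K_{45, 46}, which has 45·46 = 2070 edges.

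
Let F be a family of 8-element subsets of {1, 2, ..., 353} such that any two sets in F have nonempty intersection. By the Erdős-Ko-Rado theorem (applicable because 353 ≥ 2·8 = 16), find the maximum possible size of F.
max |F| = C(352, 7) = 125111586805920

Erdős-Ko-Rado (1961): when n ≥ 2k, max |F| = C(n−1, k−1). The bound is attained by the star {A : i ∈ A} for any fixed i ∈ [n]. Here C(353−1, 8−1) = C(352, 7) = 125111586805920.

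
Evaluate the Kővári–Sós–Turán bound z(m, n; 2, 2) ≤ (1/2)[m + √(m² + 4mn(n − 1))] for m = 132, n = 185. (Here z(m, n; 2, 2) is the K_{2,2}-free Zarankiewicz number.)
z(132, 185; 2, 2) ≤ (1/2)[132 + √(132² + 4·132·185·184)] = (1/2)[132 + √17990544] = 2186.7631

Kővári–Sós–Turán: let r_1, ..., r_132 be the row sums and z = Σ r_i the total number of 1s. Each pair of columns can share at most one row with both entries 1 (else a 2×2 all-ones block appears), so Σ_i C(r_i, 2) ≤ C(185, 2) = 17020. By convexity Σ_i C(r_i, 2) ≥ 132·C(z/132, 2) = z(z − 132)/(2·132), giving z² − 132z − 132·185·184 ≤ 0 and hence z ≤ (1/2)[132 + √(17424 + 4·4493280)] = (1/2)[132 + √17990544] ≈ (1/2)(132 + 4241.5261) = 2186.7631.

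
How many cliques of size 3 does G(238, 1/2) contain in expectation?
E[# K_3] = C(238, 3) · (1/2)^C(3, 2) = 2218636 / 2^3 = 554659/2 = 277329.5

For each 3-subset S of vertices (there are C(238, 3) = 2218636 such S), let X_S = 1 if S induces a K_3 (all C(3, 2) = 3 edges present). Then P(X_S = 1) = (1/2)^3 = 1/8. By linearity of expectation, E[# K_3] = C(238, 3) · (1/2)^3 = 2218636 / 8 = 554659/2 = 277329.5.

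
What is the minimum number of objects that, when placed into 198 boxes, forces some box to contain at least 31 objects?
n = (31 − 1)·198 + 1 = 5941

By the generalised pigeonhole principle, to guarantee some box contains ≥ r objects we need more than (r − 1) · k objects total. Threshold: n = (r − 1) · k + 1. With r = 31 and k = 198: n = 30 · 198 + 1 = 5940 + 1 = 5941. For n = 5940 = 30 · 198, we can put exactly 30 objects in every box, avoiding 31 in any single one — so 5941 is tight.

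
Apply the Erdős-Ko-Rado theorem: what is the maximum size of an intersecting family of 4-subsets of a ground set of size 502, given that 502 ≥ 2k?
max |F| = C(501, 3) = 20833250

Erdős-Ko-Rado (1961): when n ≥ 2k, max |F| = C(n−1, k−1). The bound is attained by the star {A : i ∈ A} for any fixed i ∈ [n]. Here C(502−1, 4−1) = C(501, 3) = 20833250.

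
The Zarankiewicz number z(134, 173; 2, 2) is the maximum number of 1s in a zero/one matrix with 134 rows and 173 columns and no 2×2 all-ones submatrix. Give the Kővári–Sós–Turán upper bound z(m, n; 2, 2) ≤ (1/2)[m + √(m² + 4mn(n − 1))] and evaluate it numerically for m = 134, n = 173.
z(134, 173; 2, 2) ≤ (1/2)[134 + √(134² + 4·134·173·172)] = (1/2)[134 + √15967172] = 2064.9472

Kővári–Sós–Turán: let r_1, ..., r_134 be the row sums and z = Σ r_i the total number of 1s. Each pair of columns can share at most one row with both entries 1 (else a 2×2 all-ones block appears), so Σ_i C(r_i, 2) ≤ C(173, 2) = 14878. By convexity Σ_i C(r_i, 2) ≥ 134·C(z/134, 2) = z(z − 134)/(2·134), giving z² − 134z − 134·173·172 ≤ 0 and hence z ≤ (1/2)[134 + √(17956 + 4·3987304)] = (1/2)[134 + √15967172] ≈ (1/2)(134 + 3995.8944) = 2064.9472.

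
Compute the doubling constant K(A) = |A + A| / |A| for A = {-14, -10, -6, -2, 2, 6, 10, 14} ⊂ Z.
K = |A + A| / |A| = 15/8

Enumerate A + A = {a + b : a, b ∈ A}. With |A| = 8, there are |A|^2 = 64 ordered sum pairs; collecting distinct values, A + A = {-28, -24, -20, -16, -12, -8, -4, 0, 4, 8, 12, 16, 20, 24, 28}, so |A + A| = 15. Thus K = 15/8. Here |A + A| = 2|A| − 1 = 15, the minimum possible — so K = 15/8 is minimal, which holds iff A is an arithmetic progression.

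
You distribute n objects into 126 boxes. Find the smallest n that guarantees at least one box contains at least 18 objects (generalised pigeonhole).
n = (18 − 1)·126 + 1 = 2143

By the generalised pigeonhole principle, to guarantee some box contains ≥ r objects we need more than (r − 1) · k objects total. Threshold: n = (r − 1) · k + 1. With r = 18 and k = 126: n = 17 · 126 + 1 = 2142 + 1 = 2143. For n = 2142 = 17 · 126, we can put exactly 17 objects in every box, avoiding 18 in any single one — so 2143 is tight.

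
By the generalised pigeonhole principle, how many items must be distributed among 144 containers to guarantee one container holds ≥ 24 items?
n = (24 − 1)·144 + 1 = 3313

By the generalised pigeonhole principle, to guarantee some box contains ≥ r objects we need more than (r − 1) · k objects total. Threshold: n = (r − 1) · k + 1. With r = 24 and k = 144: n = 23 · 144 + 1 = 3312 + 1 = 3313. For n = 3312 = 23 · 144, we can put exactly 23 objects in every box, avoiding 24 in any single one — so 3313 is tight.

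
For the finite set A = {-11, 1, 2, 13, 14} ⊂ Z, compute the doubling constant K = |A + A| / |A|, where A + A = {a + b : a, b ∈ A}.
K = |A + A| / |A| = 12/5

Enumerate A + A = {a + b : a, b ∈ A}. With |A| = 5, there are |A|^2 = 25 ordered sum pairs; collecting distinct values, A + A = {-22, -10, -9, 2, 3, 4, 14, 15, 16, 26, 27, 28}, so |A + A| = 12. Thus K = 12/5. For comparison, the minimum possible |A + A| over all 5-element sets is 2·5 − 1 = 9 (so min K = 9/5), attained only by arithmetic progressions.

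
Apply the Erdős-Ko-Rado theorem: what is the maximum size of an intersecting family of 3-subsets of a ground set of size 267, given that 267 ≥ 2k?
max |F| = C(266, 2) = 35245

Erdős-Ko-Rado (1961): when n ≥ 2k, max |F| = C(n−1, k−1). The bound is attained by the star {A : i ∈ A} for any fixed i ∈ [n]. Here C(267−1, 3−1) = C(266, 2) = 35245.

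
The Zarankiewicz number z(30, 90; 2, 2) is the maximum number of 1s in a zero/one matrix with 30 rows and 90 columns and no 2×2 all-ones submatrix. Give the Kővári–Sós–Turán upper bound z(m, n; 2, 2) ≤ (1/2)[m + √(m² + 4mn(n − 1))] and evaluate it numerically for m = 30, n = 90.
z(30, 90; 2, 2) ≤ (1/2)[30 + √(30² + 4·30·90·89)] = (1/2)[30 + √962100] = 505.4335

Kővári–Sós–Turán: let r_1, ..., r_30 be the row sums and z = Σ r_i the total number of 1s. Each pair of columns can share at most one row with both entries 1 (else a 2×2 all-ones block appears), so Σ_i C(r_i, 2) ≤ C(90, 2) = 4005. By convexity Σ_i C(r_i, 2) ≥ 30·C(z/30, 2) = z(z − 30)/(2·30), giving z² − 30z − 30·90·89 ≤ 0 and hence z ≤ (1/2)[30 + √(900 + 4·240300)] = (1/2)[30 + √962100] ≈ (1/2)(30 + 980.867) = 505.4335.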